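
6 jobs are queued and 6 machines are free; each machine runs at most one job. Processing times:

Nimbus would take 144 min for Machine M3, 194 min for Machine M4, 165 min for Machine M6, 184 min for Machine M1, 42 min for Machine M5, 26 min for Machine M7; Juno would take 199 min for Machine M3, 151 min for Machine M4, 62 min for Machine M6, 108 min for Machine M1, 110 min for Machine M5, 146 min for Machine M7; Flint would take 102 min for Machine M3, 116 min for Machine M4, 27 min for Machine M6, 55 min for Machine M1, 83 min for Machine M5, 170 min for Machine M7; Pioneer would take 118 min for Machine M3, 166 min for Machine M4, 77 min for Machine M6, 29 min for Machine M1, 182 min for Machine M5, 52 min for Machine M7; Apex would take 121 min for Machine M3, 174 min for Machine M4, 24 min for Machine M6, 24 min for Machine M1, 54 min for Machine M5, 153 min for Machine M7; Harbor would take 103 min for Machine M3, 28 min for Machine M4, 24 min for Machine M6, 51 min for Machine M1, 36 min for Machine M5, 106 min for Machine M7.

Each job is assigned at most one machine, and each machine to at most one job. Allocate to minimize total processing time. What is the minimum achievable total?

Minimum total: 301 min

This is a one-to-one assignment (minimum-cost bipartite matching).
Optimal: Nimbus→Machine M7 (26 min), Juno→Machine M6 (62 min), Flint→Machine M3 (102 min), Pioneer→Machine M1 (29 min), Apex→Machine M5 (54 min), Harbor→Machine M4 (28 min) — total 26+62+102+29+54+28 = 301 min.
Column-greedy (each machine in turn goes to its cheapest remaining job) gives 371 min, worse by 70.
Swapping Nimbus↔Flint (Nimbus→Machine M3 144 min, Flint→Machine M7 170 min) adds 186.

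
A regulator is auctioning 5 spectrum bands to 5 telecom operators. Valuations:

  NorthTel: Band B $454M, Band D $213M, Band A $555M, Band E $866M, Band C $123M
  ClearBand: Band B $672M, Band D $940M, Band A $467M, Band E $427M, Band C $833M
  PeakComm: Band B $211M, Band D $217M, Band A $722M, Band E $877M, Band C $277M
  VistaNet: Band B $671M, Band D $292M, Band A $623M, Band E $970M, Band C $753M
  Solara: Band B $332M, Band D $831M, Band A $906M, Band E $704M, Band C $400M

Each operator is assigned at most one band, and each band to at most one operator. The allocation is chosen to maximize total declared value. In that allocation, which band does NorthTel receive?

Optimal: NorthTel→Band B ($454M), ClearBand→Band D ($940M), PeakComm→Band E ($877M), VistaNet→Band C ($753M), Solara→Band A ($906M) — total 454+940+877+753+906 = $3930M.
Column-greedy (each band in turn goes to its best remaining operator) gives $3318M, worse by 612.
Swapping ClearBand↔PeakComm (ClearBand→Band E $427M, PeakComm→Band D $217M) loses 1173.
Every other assignment is strictly worse.
NorthTel's own top band is Band E ($866M), but forcing NorthTel→Band E and reassigning the rest optimally gives only $3923M — worse by 7.

NorthTel receives Band B.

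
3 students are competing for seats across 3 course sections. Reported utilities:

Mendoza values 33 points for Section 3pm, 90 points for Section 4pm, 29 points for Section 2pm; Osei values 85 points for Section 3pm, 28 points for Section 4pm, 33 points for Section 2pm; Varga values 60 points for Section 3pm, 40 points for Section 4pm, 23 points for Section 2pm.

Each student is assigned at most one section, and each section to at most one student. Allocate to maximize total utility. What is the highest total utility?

Optimal: Mendoza→Section 4pm (90 points), Osei→Section 3pm (85 points), Varga→Section 2pm (23 points) — total 90+85+23 = 198 points.
Next-best assignment: Mendoza→Section 4pm, Osei→Section 2pm, Varga→Section 3pm = 183 points.

Max total: 198 points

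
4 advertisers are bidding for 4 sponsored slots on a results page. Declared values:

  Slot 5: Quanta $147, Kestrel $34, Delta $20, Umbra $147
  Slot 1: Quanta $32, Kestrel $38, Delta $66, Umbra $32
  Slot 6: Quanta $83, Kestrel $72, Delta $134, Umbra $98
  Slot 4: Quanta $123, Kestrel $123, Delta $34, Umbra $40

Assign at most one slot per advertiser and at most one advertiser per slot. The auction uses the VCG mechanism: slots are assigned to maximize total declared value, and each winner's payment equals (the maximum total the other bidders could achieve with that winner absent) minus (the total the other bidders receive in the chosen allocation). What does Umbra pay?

Efficient allocation: Quanta→Slot 4 ($123), Kestrel→Slot 1 ($38), Delta→Slot 6 ($134), Umbra→Slot 5 ($147); total welfare W = $442.
Umbra receives Slot 5 at value $147, so the others get W − 147 = $295.
Without Umbra: best allocation of the remaining 3 bidders over all 4 slots is Quanta→Slot 5 ($147), Kestrel→Slot 4 ($123), Delta→Slot 6 ($134), total $404.
VCG payment = (others' best without Umbra) − (others' welfare with Umbra) = 404 − 295 = $109.

Umbra pays $109.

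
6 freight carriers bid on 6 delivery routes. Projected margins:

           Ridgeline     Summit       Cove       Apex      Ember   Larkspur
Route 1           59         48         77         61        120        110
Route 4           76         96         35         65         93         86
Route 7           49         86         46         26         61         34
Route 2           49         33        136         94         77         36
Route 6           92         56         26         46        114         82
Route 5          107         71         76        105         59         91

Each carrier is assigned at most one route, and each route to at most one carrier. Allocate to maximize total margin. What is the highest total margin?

Maximum total: $627k

Optimal: Ridgeline→Route 4 ($76k), Summit→Route 7 ($86k), Cove→Route 2 ($136k), Apex→Route 5 ($105k), Ember→Route 6 ($114k), Larkspur→Route 1 ($110k) — total 76+86+136+105+114+110 = $627k.
Max-entry greedy (repeatedly take the single best remaining cell) gives $567k, worse by 60.
Next-best assignment: Ridgeline→Route 6, Summit→Route 7, Cove→Route 2, Apex→Route 5, Ember→Route 1, Larkspur→Route 4 = $625k.
Checked against all permutations: $627k is optimal.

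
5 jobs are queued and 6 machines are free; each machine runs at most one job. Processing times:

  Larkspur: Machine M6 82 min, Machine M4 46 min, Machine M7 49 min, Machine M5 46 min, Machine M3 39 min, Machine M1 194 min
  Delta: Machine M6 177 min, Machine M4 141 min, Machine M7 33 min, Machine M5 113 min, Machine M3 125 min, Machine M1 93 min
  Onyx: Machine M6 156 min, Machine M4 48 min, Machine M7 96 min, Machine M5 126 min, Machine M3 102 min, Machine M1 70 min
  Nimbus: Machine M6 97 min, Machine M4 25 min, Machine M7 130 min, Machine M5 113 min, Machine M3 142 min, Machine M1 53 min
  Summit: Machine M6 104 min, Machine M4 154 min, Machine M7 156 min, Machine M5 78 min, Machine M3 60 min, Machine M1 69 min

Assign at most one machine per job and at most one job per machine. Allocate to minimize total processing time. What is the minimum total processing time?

Treat this as an assignment problem: match each job to one machine.
Optimal: Larkspur→Machine M5 (46 min), Delta→Machine M7 (33 min), Onyx→Machine M1 (70 min), Nimbus→Machine M4 (25 min), Summit→Machine M3 (60 min) — total 46+33+70+25+60 = 234 min.
Column-greedy (each machine in turn goes to its cheapest remaining job) gives 320 min, worse by 86.
Next-best assignment: Larkspur→Machine M5, Delta→Machine M7, Onyx→Machine M4, Nimbus→Machine M1, Summit→Machine M3 = 240 min.

Minimum total: 234 min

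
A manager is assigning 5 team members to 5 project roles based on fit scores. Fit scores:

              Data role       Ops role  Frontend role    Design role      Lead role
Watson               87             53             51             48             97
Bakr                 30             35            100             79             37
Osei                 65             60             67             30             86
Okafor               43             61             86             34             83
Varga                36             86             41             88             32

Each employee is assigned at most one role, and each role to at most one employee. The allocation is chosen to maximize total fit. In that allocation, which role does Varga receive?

Varga receives Ops role.

Treat this as an assignment problem: match each employee to one role.
Optimal: Watson→Data role (87 pts), Bakr→Design role (79 pts), Osei→Lead role (86 pts), Okafor→Frontend role (86 pts), Varga→Ops role (86 pts) — total 87+79+86+86+86 = 424 pts.
Column-greedy (each role in turn goes to its best remaining employee) gives 393 pts, worse by 31.
Every other assignment is strictly worse.
Varga's own top role is Design role (88 pts), but forcing Varga→Design role and reassigning the rest optimally gives only 422 pts — worse by 2.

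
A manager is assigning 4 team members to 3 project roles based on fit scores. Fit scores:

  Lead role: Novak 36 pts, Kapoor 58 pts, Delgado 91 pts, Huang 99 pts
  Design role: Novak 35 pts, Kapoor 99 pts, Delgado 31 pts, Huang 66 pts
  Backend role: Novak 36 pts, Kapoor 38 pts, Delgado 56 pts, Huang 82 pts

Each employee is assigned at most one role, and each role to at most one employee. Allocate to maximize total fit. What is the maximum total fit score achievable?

Maximum total: 272 pts

Optimal: Delgado→Lead role (91 pts), Kapoor→Design role (99 pts), Huang→Backend role (82 pts) — total 91+99+82 = 272 pts.
Column-greedy (each role in turn goes to its best remaining employee) gives 254 pts, worse by 18.
Next-best assignment: Huang→Lead role, Kapoor→Design role, Delgado→Backend role = 254 pts.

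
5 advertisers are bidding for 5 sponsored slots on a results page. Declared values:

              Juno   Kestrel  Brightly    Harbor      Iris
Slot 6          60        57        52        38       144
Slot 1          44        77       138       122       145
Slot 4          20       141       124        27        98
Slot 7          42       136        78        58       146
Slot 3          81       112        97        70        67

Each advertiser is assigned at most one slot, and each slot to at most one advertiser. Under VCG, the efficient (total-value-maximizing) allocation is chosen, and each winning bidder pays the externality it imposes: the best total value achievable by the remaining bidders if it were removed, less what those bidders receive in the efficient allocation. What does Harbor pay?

Efficient allocation: Juno→Slot 3 ($81), Kestrel→Slot 7 ($136), Brightly→Slot 4 ($124), Harbor→Slot 1 ($122), Iris→Slot 6 ($144); total welfare W = $607.
Harbor receives Slot 1 at value $122, so the others get W − 122 = $485.
Without Harbor: best allocation of the remaining 4 bidders over all 5 slots is Juno→Slot 3 ($81), Kestrel→Slot 4 ($141), Brightly→Slot 1 ($138), Iris→Slot 7 ($146), total $506.
VCG payment = (others' best without Harbor) − (others' welfare with Harbor) = 506 − 485 = $21.

Harbor pays $21.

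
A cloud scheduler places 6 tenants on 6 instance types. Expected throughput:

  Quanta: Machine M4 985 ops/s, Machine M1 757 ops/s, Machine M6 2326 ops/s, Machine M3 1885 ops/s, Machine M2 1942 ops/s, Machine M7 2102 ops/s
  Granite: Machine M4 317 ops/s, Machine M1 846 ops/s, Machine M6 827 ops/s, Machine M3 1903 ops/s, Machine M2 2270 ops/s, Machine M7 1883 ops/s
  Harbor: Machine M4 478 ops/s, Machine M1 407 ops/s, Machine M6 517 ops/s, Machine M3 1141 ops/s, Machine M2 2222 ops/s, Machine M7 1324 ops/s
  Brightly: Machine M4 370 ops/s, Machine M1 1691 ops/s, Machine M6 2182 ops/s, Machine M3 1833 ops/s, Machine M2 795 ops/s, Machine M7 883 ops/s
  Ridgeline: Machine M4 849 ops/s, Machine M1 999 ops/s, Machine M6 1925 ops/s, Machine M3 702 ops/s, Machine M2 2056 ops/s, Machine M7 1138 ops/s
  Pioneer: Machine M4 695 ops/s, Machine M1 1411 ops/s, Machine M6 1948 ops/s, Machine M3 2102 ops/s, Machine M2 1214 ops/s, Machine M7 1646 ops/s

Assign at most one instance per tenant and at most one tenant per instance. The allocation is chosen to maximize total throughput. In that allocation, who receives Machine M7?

Treat this as an assignment problem: match each tenant to one instance.
Optimal: Quanta→Machine M6 (2326 ops/s), Granite→Machine M7 (1883 ops/s), Harbor→Machine M2 (2222 ops/s), Brightly→Machine M1 (1691 ops/s), Ridgeline→Machine M4 (849 ops/s), Pioneer→Machine M3 (2102 ops/s) — total 2326+1883+2222+1691+849+2102 = 11073 ops/s.
Row-greedy (each tenant in turn takes its best remaining instance) gives 9447 ops/s, worse by 1626.
Next-best assignment: Quanta→Machine M4, Granite→Machine M7, Harbor→Machine M2, Brightly→Machine M1, Ridgeline→Machine M6, Pioneer→Machine M3 = 10808 ops/s.
Checked against all permutations: 11073 ops/s is optimal.
Granite's own top instance is Machine M2 (2270 ops/s), but forcing Granite→Machine M2 and reassigning the rest optimally gives only 10568 ops/s — worse by 505.

Granite receives Machine M7.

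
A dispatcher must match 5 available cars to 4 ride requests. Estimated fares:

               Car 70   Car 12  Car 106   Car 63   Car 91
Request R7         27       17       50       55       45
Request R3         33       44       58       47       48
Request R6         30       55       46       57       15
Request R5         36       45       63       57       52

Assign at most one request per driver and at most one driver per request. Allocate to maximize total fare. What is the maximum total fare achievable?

Optimal: Car 63→Request R7 ($55), Car 91→Request R3 ($48), Car 12→Request R6 ($55), Car 106→Request R5 ($63) — total 55+48+55+63 = $221.
Column-greedy (each request in turn goes to its best remaining driver) gives $220, worse by 1.
Swapping Car 63↔Car 91 (Car 63→Request R3 $47, Car 91→Request R7 $45) loses 11.

Maximum total: $221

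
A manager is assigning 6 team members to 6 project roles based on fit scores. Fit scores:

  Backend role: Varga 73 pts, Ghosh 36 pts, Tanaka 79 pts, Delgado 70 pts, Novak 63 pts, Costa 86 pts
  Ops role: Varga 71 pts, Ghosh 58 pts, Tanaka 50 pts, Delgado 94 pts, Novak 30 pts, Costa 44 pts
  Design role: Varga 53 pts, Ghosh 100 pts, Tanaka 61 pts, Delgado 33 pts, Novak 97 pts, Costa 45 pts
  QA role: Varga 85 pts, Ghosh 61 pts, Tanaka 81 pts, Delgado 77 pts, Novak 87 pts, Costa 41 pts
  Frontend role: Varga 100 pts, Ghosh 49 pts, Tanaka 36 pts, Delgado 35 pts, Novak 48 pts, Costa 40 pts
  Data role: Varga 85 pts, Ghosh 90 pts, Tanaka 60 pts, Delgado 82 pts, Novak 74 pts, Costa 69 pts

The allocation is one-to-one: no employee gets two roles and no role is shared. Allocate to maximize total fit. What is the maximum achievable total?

Max total: 548 pts

Optimal: Varga→Frontend role (100 pts), Ghosh→Data role (90 pts), Tanaka→QA role (81 pts), Delgado→Ops role (94 pts), Novak→Design role (97 pts), Costa→Backend role (86 pts) — total 100+90+81+94+97+86 = 548 pts.
Max-entry greedy (repeatedly take the single best remaining cell) gives 527 pts, worse by 21.
Next-best assignment: Varga→Frontend role, Ghosh→Design role, Tanaka→QA role, Delgado→Ops role, Novak→Data role, Costa→Backend role = 535 pts.
Swapping Ghosh↔Varga (Ghosh→Frontend role 49 pts, Varga→Data role 85 pts) loses 56.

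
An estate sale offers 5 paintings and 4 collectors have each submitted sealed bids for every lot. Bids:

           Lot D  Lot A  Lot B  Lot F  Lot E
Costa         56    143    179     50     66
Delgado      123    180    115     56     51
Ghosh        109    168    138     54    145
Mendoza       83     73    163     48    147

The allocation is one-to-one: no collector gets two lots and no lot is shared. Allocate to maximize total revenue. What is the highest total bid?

Max total: $617

Optimal: Costa→Lot B ($179), Delgado→Lot D ($123), Ghosh→Lot A ($168), Mendoza→Lot E ($147) — total 179+123+168+147 = $617.
Max-entry greedy (repeatedly take the single best remaining cell) gives $615, worse by 2.
No other one-to-one assignment exceeds $617.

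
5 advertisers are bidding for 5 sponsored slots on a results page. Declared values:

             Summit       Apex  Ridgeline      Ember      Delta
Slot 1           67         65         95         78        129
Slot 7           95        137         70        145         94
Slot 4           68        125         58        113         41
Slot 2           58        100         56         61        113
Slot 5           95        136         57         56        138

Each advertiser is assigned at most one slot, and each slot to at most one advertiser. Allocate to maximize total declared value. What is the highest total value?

Max total: $573

Optimal: Summit→Slot 5 ($95), Apex→Slot 4 ($125), Ridgeline→Slot 1 ($95), Ember→Slot 7 ($145), Delta→Slot 2 ($113) — total 95+125+95+145+113 = $573.
Max-entry greedy (repeatedly take the single best remaining cell) gives $561, worse by 12.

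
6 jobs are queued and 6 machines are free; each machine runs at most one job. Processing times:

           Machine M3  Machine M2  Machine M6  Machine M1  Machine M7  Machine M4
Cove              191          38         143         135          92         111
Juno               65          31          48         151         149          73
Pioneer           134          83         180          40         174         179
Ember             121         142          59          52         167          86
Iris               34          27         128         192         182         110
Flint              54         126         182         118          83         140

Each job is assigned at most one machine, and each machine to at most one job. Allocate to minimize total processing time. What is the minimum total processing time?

Optimal: Cove→Machine M2 (38 min), Juno→Machine M4 (73 min), Pioneer→Machine M1 (40 min), Ember→Machine M6 (59 min), Iris→Machine M3 (34 min), Flint→Machine M7 (83 min) — total 38+73+40+59+34+83 = 327 min.
Min-entry greedy (repeatedly take the single cheapest remaining cell) gives 347 min, worse by 20.

Min total: 327 min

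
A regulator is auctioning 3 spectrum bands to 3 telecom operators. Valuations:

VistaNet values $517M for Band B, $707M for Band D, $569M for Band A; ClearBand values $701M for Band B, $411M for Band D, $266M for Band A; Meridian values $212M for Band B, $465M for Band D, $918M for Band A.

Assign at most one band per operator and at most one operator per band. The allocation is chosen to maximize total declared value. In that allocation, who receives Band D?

Optimal: VistaNet→Band D ($707M), ClearBand→Band B ($701M), Meridian→Band A ($918M) — total 707+701+918 = $2326M.
Swapping ClearBand↔VistaNet (ClearBand→Band D $411M, VistaNet→Band B $517M) loses 480.
No other one-to-one assignment exceeds $2326M.

VistaNet receives Band D.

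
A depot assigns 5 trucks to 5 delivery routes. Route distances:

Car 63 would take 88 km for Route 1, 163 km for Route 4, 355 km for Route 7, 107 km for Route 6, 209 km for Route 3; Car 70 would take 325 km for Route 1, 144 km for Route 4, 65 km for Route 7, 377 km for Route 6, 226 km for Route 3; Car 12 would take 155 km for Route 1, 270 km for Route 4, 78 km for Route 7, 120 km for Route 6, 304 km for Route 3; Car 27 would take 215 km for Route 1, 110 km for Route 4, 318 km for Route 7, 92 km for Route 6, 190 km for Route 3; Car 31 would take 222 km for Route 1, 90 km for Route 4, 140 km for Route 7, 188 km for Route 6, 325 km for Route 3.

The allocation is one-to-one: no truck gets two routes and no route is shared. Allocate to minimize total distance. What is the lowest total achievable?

Min total: 553 km

Optimal: Car 63→Route 1 (88 km), Car 70→Route 7 (65 km), Car 12→Route 6 (120 km), Car 27→Route 3 (190 km), Car 31→Route 4 (90 km) — total 88+65+120+190+90 = 553 km.
Column-greedy (each route in turn goes to its cheapest remaining truck) gives 639 km, worse by 86.
Every other assignment is strictly worse.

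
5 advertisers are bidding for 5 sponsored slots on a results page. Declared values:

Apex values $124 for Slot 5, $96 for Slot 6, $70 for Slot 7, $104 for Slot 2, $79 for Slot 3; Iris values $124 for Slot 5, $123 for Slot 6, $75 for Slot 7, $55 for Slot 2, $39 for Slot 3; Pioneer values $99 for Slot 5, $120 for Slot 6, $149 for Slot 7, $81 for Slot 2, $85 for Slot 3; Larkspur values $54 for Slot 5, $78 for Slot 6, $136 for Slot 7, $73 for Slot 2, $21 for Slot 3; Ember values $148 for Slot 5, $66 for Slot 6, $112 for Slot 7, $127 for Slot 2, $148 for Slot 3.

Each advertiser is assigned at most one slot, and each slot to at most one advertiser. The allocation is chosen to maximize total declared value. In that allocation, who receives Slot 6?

This is a one-to-one assignment (maximum-weight bipartite matching).
Optimal: Apex→Slot 2 ($104), Iris→Slot 5 ($124), Pioneer→Slot 6 ($120), Larkspur→Slot 7 ($136), Ember→Slot 3 ($148) — total 104+124+120+136+148 = $632.
Row-greedy (each advertiser in turn takes its best remaining slot) gives $617, worse by 15.
Pioneer's own top slot is Slot 7 ($149), but forcing Pioneer→Slot 7 and reassigning the rest optimally gives only $617 — worse by 15.

Pioneer receives Slot 6.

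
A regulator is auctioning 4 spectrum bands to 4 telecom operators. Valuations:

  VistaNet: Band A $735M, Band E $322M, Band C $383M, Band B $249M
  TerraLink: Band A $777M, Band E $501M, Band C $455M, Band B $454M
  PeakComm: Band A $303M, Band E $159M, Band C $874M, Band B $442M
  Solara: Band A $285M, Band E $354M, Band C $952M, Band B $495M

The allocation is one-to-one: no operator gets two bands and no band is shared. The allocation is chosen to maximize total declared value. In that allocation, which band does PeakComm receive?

PeakComm receives Band B.

This is the linear assignment problem.
Optimal: VistaNet→Band A ($735M), TerraLink→Band E ($501M), PeakComm→Band B ($442M), Solara→Band C ($952M) — total 735+501+442+952 = $2630M.
Max-entry greedy (repeatedly take the single best remaining cell) gives $2493M, worse by 137.
Next-best assignment: VistaNet→Band A, TerraLink→Band E, PeakComm→Band C, Solara→Band B = $2605M.
Swapping Solara↔PeakComm (Solara→Band B $495M, PeakComm→Band C $874M) loses 25.
PeakComm's own top band is Band C ($874M), but forcing PeakComm→Band C and reassigning the rest optimally gives only $2605M — worse by 25.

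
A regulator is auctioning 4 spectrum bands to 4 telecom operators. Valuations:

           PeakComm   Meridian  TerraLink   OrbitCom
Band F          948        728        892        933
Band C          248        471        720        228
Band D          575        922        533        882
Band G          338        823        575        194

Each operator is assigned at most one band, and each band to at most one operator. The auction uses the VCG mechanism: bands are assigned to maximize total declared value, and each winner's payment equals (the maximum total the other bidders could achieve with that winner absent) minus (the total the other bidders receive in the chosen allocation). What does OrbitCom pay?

OrbitCom pays $99M.

Efficient allocation: PeakComm→Band F ($948M), Meridian→Band G ($823M), TerraLink→Band C ($720M), OrbitCom→Band D ($882M); total welfare W = $3373M.
OrbitCom receives Band D at value $882M, so the others get W − 882 = $2491M.
Without OrbitCom: best allocation of the remaining 3 bidders over all 4 bands is PeakComm→Band F ($948M), Meridian→Band D ($922M), TerraLink→Band C ($720M), total $2590M.
VCG payment = (others' best without OrbitCom) − (others' welfare with OrbitCom) = 2590 − 2491 = $99M.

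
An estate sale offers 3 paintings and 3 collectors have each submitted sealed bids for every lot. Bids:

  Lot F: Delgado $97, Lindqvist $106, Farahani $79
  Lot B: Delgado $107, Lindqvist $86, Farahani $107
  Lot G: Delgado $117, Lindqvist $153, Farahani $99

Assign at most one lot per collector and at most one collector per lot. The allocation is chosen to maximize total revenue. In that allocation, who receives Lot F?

Delgado receives Lot F.

Optimal: Delgado→Lot F ($97), Lindqvist→Lot G ($153), Farahani→Lot B ($107) — total 97+153+107 = $357.
Delgado's own top lot is Lot G ($117), but forcing Delgado→Lot G and reassigning the rest optimally gives only $330 — worse by 27.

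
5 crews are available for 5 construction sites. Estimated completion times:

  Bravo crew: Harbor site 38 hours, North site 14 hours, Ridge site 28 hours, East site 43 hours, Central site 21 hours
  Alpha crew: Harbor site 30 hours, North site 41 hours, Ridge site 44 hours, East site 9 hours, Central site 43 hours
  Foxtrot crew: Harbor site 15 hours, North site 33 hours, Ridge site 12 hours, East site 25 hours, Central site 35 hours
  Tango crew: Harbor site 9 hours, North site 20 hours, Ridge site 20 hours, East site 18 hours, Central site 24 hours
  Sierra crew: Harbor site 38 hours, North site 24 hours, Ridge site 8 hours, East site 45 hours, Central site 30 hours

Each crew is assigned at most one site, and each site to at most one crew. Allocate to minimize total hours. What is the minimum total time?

Min total: 70 hours

Optimal: Bravo crew→North site (14 hours), Alpha crew→East site (9 hours), Foxtrot crew→Harbor site (15 hours), Tango crew→Central site (24 hours), Sierra crew→Ridge site (8 hours) — total 14+9+15+24+8 = 70 hours.
Min-entry greedy (repeatedly take the single cheapest remaining cell) gives 75 hours, worse by 5.
Next-best assignment: Bravo crew→Central site, Alpha crew→East site, Foxtrot crew→Harbor site, Tango crew→North site, Sierra crew→Ridge site = 73 hours.
Swapping Foxtrot crew↔Sierra crew (Foxtrot crew→Ridge site 12 hours, Sierra crew→Harbor site 38 hours) adds 27.
Checked against all permutations: 70 hours is optimal.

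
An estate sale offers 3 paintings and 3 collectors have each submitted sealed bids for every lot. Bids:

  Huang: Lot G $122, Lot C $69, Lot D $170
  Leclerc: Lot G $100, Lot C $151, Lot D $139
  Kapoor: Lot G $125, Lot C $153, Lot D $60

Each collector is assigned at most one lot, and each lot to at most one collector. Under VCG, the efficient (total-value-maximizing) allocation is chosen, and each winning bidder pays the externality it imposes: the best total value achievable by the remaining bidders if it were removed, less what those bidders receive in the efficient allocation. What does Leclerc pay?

Leclerc pays $28.

Efficient allocation: Huang→Lot D ($170), Leclerc→Lot C ($151), Kapoor→Lot G ($125); total welfare W = $446.
Leclerc receives Lot C at value $151, so the others get W − 151 = $295.
Without Leclerc: best allocation of the remaining 2 bidders over all 3 lots is Huang→Lot D ($170), Kapoor→Lot C ($153), total $323.
VCG payment = (others' best without Leclerc) − (others' welfare with Leclerc) = 323 − 295 = $28.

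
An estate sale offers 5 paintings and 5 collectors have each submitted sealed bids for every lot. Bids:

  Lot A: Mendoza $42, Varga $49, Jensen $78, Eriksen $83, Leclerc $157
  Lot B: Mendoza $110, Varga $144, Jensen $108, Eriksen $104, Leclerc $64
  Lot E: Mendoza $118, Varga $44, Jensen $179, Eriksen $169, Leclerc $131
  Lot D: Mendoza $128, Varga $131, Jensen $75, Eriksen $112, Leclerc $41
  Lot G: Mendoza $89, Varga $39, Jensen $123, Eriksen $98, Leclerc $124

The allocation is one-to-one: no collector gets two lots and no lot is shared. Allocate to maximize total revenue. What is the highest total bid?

Max total: $721

Optimal: Mendoza→Lot D ($128), Varga→Lot B ($144), Jensen→Lot G ($123), Eriksen→Lot E ($169), Leclerc→Lot A ($157) — total 128+144+123+169+157 = $721.
Row-greedy (each collector in turn takes its best remaining lot) gives $706, worse by 15.
Next-best assignment: Mendoza→Lot D, Varga→Lot B, Jensen→Lot E, Eriksen→Lot G, Leclerc→Lot A = $706.
No other one-to-one assignment exceeds $721.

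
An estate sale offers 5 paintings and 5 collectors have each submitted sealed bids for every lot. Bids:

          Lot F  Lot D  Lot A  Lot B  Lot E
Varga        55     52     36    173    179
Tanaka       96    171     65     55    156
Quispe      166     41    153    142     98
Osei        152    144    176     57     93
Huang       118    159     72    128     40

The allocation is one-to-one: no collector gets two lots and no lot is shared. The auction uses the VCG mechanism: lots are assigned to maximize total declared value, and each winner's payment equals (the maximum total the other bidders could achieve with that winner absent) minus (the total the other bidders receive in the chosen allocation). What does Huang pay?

Huang pays $21.

Efficient allocation: Varga→Lot B ($173), Tanaka→Lot E ($156), Quispe→Lot F ($166), Osei→Lot A ($176), Huang→Lot D ($159); total welfare W = $830.
Huang receives Lot D at value $159, so the others get W − 159 = $671.
Without Huang: best allocation of the remaining 4 bidders over all 5 lots is Varga→Lot E ($179), Tanaka→Lot D ($171), Quispe→Lot F ($166), Osei→Lot A ($176), total $692.
VCG payment = (others' best without Huang) − (others' welfare with Huang) = 692 − 671 = $21.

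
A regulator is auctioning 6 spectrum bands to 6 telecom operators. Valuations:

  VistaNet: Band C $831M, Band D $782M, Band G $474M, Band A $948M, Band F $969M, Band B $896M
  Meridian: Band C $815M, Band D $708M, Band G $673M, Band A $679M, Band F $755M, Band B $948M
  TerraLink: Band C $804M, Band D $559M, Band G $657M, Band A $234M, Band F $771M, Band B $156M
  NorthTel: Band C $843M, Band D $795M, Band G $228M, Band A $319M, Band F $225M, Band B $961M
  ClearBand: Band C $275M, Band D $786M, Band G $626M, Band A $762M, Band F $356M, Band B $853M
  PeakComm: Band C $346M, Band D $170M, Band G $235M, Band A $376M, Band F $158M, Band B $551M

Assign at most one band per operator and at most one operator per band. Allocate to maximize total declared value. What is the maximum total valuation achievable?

Optimal: VistaNet→Band F ($969M), Meridian→Band B ($948M), TerraLink→Band G ($657M), NorthTel→Band C ($843M), ClearBand→Band D ($786M), PeakComm→Band A ($376M) — total 969+948+657+843+786+376 = $4579M.
Row-greedy (each operator in turn takes its best remaining band) gives $4513M, worse by 66.
Every other assignment is strictly worse.

Max total: $4579M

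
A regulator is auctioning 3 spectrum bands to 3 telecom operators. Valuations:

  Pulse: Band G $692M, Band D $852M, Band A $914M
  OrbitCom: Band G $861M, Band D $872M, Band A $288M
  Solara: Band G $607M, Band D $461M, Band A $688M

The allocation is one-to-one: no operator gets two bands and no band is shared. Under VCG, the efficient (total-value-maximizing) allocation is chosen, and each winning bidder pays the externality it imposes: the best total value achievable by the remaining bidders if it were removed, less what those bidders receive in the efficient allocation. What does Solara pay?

Efficient allocation: Pulse→Band D ($852M), OrbitCom→Band G ($861M), Solara→Band A ($688M); total welfare W = $2401M.
Solara receives Band A at value $688M, so the others get W − 688 = $1713M.
Without Solara: best allocation of the remaining 2 bidders over all 3 bands is Pulse→Band A ($914M), OrbitCom→Band D ($872M), total $1786M.
VCG payment = (others' best without Solara) − (others' welfare with Solara) = 1786 − 1713 = $73M.

Solara pays $73M.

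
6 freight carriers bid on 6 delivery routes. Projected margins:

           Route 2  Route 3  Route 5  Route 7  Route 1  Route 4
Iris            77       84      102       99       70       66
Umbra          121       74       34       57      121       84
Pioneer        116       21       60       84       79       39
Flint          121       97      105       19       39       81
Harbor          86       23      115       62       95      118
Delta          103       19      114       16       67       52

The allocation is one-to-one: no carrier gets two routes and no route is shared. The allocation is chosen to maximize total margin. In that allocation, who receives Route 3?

This is a one-to-one assignment (maximum-weight bipartite matching).
Optimal: Iris→Route 7 ($99k), Umbra→Route 1 ($121k), Pioneer→Route 2 ($116k), Flint→Route 3 ($97k), Harbor→Route 4 ($118k), Delta→Route 5 ($114k) — total 99+121+116+97+118+114 = $665k.
Checked against all permutations: $665k is optimal.
Flint's own top route is Route 2 ($121k), but forcing Flint→Route 2 and reassigning the rest optimally gives only $642k — worse by 23.

Flint receives Route 3.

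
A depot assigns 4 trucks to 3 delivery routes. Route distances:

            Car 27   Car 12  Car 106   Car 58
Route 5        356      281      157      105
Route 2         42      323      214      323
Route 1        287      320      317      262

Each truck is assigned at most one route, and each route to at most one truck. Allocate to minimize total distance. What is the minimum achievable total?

Minimum total: 461 km

Optimal: Car 106→Route 5 (157 km), Car 27→Route 2 (42 km), Car 58→Route 1 (262 km) — total 157+42+262 = 461 km.
Row-greedy (each truck in turn takes its cheapest remaining route) gives 640 km, worse by 179.
Swapping Car 106↔Car 58 (Car 106→Route 1 317 km, Car 58→Route 5 105 km) adds 3.
Checked against all permutations: 461 km is optimal.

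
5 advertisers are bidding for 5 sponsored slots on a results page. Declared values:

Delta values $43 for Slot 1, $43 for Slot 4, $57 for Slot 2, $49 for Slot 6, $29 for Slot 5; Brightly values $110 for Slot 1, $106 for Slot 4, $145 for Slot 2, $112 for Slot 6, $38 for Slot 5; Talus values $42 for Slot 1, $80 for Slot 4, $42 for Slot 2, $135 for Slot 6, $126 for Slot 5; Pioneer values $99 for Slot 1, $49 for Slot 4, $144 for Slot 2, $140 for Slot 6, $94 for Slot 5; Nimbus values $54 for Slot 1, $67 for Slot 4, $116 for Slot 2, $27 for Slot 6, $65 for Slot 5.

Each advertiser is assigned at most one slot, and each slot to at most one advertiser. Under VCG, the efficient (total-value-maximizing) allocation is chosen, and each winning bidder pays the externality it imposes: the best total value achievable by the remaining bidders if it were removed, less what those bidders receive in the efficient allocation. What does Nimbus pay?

Nimbus pays $35.

Efficient allocation: Delta→Slot 4 ($43), Brightly→Slot 1 ($110), Talus→Slot 5 ($126), Pioneer→Slot 6 ($140), Nimbus→Slot 2 ($116); total welfare W = $535.
Nimbus receives Slot 2 at value $116, so the others get W − 116 = $419.
Without Nimbus: best allocation of the remaining 4 bidders over all 5 slots is Delta→Slot 1 ($43), Brightly→Slot 2 ($145), Talus→Slot 5 ($126), Pioneer→Slot 6 ($140), total $454.
VCG payment = (others' best without Nimbus) − (others' welfare with Nimbus) = 454 − 419 = $35.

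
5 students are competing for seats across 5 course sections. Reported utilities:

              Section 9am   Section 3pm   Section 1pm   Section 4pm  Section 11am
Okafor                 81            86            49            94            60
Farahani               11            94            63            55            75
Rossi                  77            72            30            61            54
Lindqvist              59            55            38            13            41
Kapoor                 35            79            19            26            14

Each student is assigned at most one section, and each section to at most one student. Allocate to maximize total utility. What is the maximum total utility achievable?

Maximum total: 363 points

Optimal: Okafor→Section 4pm (94 points), Farahani→Section 11am (75 points), Rossi→Section 9am (77 points), Lindqvist→Section 1pm (38 points), Kapoor→Section 3pm (79 points) — total 94+75+77+38+79 = 363 points.
Column-greedy (each section in turn goes to its best remaining student) gives 288 points, worse by 75.
Next-best assignment: Okafor→Section 4pm, Farahani→Section 1pm, Rossi→Section 9am, Lindqvist→Section 11am, Kapoor→Section 3pm = 354 points.
Every other assignment is strictly worse.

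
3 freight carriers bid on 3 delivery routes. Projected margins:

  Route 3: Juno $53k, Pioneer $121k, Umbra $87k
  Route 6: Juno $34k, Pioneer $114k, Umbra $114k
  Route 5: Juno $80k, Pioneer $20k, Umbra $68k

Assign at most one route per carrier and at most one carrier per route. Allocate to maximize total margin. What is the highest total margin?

Maximum total: $315k

This is a one-to-one assignment (maximum-weight bipartite matching).
Optimal: Juno→Route 5 ($80k), Pioneer→Route 3 ($121k), Umbra→Route 6 ($114k) — total 80+121+114 = $315k.
Every other assignment is strictly worse.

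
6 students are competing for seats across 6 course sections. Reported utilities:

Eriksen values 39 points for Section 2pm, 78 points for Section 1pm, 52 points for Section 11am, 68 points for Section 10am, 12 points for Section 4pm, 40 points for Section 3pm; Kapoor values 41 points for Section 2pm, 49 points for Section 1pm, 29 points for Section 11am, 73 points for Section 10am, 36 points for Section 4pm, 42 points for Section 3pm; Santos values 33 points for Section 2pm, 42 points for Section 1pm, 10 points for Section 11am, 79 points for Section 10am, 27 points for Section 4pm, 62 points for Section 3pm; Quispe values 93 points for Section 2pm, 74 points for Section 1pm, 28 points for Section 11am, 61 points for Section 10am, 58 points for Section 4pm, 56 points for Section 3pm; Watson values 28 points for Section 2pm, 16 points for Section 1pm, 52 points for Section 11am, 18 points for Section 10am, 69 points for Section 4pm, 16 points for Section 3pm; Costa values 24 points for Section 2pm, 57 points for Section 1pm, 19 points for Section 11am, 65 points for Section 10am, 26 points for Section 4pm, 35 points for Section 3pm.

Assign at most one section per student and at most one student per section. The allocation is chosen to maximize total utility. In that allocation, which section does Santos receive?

This is a one-to-one assignment (maximum-weight bipartite matching).
Optimal: Eriksen→Section 11am (52 points), Kapoor→Section 10am (73 points), Santos→Section 3pm (62 points), Quispe→Section 2pm (93 points), Watson→Section 4pm (69 points), Costa→Section 1pm (57 points) — total 52+73+62+93+69+57 = 406 points.
Row-greedy (each student in turn takes its best remaining section) gives 394 points, worse by 12.
Swapping Eriksen↔Quispe (Eriksen→Section 2pm 39 points, Quispe→Section 11am 28 points) loses 78.
No other one-to-one assignment exceeds 406 points.
Santos's own top section is Section 10am (79 points), but forcing Santos→Section 10am and reassigning the rest optimally gives only 392 points — worse by 14.

Santos receives Section 3pm.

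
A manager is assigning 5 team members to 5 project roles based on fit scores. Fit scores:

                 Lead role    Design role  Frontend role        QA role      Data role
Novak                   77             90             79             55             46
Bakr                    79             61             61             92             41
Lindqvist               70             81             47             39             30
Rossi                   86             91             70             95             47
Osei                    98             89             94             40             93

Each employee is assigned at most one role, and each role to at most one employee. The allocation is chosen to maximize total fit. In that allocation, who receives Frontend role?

Novak receives Frontend role.

Optimal: Novak→Frontend role (79 pts), Bakr→QA role (92 pts), Lindqvist→Design role (81 pts), Rossi→Lead role (86 pts), Osei→Data role (93 pts) — total 79+92+81+86+93 = 431 pts.
Max-entry greedy (repeatedly take the single best remaining cell) gives 374 pts, worse by 57.
Swapping Lindqvist↔Rossi (Lindqvist→Lead role 70 pts, Rossi→Design role 91 pts) loses 6.
Novak's own top role is Design role (90 pts), but forcing Novak→Design role and reassigning the rest optimally gives only 415 pts — worse by 16.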